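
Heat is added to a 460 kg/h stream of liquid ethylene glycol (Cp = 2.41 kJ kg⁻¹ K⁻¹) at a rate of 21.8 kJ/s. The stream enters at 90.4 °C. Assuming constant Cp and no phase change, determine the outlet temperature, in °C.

T_out = 161 °C

Q = 21.8 kJ/s = 78480 kJ/h
ΔT = Q/(ṁ·Cp) = 78480/(460×2.41) = 70.792 K
T_out = 90.4 + 70.792 = 161.19 °C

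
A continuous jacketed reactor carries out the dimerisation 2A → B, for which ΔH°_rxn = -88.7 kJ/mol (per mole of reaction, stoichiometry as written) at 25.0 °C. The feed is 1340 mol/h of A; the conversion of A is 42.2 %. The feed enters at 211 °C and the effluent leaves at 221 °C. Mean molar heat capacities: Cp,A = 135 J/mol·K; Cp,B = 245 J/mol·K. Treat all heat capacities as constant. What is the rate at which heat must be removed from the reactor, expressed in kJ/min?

Extent of reaction ξ = 0.422 × 1340 / 2 = 282.74 mol/h
Reaction term: ξ·ΔH°_rxn = 282.74 × -88.7 = -25079 kJ/h
Sensible, feed 211→25 °C: -33647 kJ/h
Outlet flows (mol/h): A 774.52, B 282.74
Sensible, products 25→221 °C: 34071 kJ/h
Q = ΔH = -24655 kJ/h = -6.8487 kW
Heat removed = 410.92 kJ/min

Q_out = 411 kJ/min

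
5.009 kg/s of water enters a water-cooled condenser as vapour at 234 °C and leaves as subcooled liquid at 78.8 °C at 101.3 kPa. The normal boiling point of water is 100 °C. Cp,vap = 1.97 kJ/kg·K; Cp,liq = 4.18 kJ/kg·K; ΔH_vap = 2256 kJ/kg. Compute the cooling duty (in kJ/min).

Q_c = 784000 kJ/min

vapour 234→100 °C: -263.98 kJ/kg
condensation at 100 °C: -2256 kJ/kg
liquid 100→78.8 °C: -88.616 kJ/kg
Δh = -263.98 + -2256 + -88.616 = -2608.6 kJ/kg
Q = ṁ·Δh = 5.009 kg/s × -2608.6 kJ/kg = -13066 kJ/s
|Q| = 13066 kW = 783990 kJ/min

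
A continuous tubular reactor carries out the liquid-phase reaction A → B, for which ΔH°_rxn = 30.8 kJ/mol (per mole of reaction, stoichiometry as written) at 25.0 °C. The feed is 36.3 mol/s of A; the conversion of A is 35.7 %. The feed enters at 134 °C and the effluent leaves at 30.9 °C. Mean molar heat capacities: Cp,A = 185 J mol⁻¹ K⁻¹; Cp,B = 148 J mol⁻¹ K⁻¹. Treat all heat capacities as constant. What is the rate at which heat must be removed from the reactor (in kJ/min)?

Q_out = 17800 kJ/min

Extent of reaction ξ = 0.357 × 36.3 = 12.959 mol/s
Reaction term: ξ·ΔH°_rxn = 12.959 × 30.8 = 399.14 kJ/s
Sensible, feed 134→25 °C: -731.99 kJ/s
Outlet flows (mol/s): A 23.341, B 12.959
Sensible, products 25→30.9 °C: 36.792 kJ/s
Q = ΔH = -296.06 kJ/s = -296.06 kW
Heat removed = 17763 kJ/min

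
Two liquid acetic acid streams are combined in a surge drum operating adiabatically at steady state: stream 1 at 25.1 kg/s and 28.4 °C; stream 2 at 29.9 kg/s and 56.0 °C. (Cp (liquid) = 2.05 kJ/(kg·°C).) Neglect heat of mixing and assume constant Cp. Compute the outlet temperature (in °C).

T_out = 43.4 °C

Adiabatic, steady state ⇒ Σ ṁᵢCp,ᵢ(T_out − Tᵢ) = 0
T_out = Σ ṁᵢCp,ᵢTᵢ / Σ ṁᵢCp,ᵢ
      = 4893.8 / 112.75 = 43.404 °C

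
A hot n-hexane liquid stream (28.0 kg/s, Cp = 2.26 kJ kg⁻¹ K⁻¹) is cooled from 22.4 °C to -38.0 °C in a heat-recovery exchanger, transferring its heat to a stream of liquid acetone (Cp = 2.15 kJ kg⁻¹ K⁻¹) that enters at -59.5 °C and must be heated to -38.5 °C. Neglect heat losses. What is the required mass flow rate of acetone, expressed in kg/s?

ṁ_c = 84.7 kg/s

Heat released by hot stream: Q = 28.0 × 2.26 × (22.4 − -38.0) = 3822.1 kJ/s
Energy balance on cold side (adiabatic exchanger): Q = ṁ_c·Cp_c·(T_c,out − T_c,in)
ṁ_c = 3822.1 / [2.15 × (-38.5 − -59.5)] = 84.654 kg/s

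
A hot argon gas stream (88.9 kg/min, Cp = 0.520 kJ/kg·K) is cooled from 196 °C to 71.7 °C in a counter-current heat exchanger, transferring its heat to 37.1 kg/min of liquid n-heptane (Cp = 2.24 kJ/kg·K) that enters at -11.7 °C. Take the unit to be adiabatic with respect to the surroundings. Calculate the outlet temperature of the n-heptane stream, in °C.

T_c,out = 57.4 °C

Heat released by hot stream: Q = 88.9 × 0.520 × (196 − 71.7) = 5746.1 kJ/min
Energy balance on cold side (adiabatic exchanger): Q = ṁ_c·Cp_c·(T_c,out − T_c,in)
T_c,out = -11.7 + 5746.1/(37.1 × 2.24) = 57.444 °C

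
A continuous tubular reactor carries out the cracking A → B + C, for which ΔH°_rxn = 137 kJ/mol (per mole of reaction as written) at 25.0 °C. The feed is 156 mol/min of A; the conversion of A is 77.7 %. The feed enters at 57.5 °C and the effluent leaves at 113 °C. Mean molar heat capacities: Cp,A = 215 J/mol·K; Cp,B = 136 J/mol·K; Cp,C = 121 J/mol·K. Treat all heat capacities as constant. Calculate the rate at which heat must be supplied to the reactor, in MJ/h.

Q_in = 1130 MJ/h

Extent of reaction ξ = 0.777 × 156 = 121.21 mol/min
Reaction term: ξ·ΔH°_rxn = 121.21 × 137 = 16606 kJ/min
Sensible, feed 57.5→25 °C: -1090 kJ/min
Outlet flows (mol/min): A 34.788, B 121.21, C 121.21
Sensible, products 25→113 °C: 3399.5 kJ/min
Q = ΔH = 18916 kJ/min = 315.26 kW
Heat supplied = 1134.9 MJ/h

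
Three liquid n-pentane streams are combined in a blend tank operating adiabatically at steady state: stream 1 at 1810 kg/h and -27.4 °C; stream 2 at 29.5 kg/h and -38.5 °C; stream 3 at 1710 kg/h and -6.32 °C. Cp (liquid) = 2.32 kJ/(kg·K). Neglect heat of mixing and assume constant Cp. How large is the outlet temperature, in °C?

T_out = -17.3 °C

Adiabatic, steady state ⇒ Σ ṁᵢCp,ᵢ(T_out − Tᵢ) = 0
T_out = Σ ṁᵢCp,ᵢTᵢ / Σ ṁᵢCp,ᵢ
      = -142770 / 8234.8 = -17.337 °C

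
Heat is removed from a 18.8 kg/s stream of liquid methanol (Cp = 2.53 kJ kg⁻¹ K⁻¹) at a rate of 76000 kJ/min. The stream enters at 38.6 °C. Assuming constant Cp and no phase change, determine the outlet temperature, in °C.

T_out = 12.0 °C

Q = 76000 kJ/min = 1266.7 kJ/s
ΔT = Q/(ṁ·Cp) = 1266.7/(18.8×2.53) = 26.631 K
T_out = 38.6 − 26.631 = 11.969 °C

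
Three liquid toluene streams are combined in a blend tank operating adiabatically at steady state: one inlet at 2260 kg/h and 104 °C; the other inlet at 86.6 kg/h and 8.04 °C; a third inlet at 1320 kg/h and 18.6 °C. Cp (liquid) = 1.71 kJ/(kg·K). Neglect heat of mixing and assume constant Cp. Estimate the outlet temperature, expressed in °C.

T_out = 71.0 °C

No heat crosses the boundary, so H_out = H_in.
T_out = Σ ṁᵢCp,ᵢTᵢ / Σ ṁᵢCp,ᵢ
      = 445090 / 6269.9 = 70.989 °C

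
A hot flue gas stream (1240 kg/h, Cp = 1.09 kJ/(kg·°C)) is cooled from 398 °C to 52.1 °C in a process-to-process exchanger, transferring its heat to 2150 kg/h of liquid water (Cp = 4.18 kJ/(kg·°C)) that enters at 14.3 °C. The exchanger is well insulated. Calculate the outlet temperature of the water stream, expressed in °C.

T_c,out = 66.3 °C

Heat released by hot stream: Q = 1240 × 1.09 × (398 − 52.1) = 467520 kJ/h
Energy balance on cold side (adiabatic exchanger): Q = ṁ_c·Cp_c·(T_c,out − T_c,in)
T_c,out = 14.3 + 467520/(2150 × 4.18) = 66.322 °C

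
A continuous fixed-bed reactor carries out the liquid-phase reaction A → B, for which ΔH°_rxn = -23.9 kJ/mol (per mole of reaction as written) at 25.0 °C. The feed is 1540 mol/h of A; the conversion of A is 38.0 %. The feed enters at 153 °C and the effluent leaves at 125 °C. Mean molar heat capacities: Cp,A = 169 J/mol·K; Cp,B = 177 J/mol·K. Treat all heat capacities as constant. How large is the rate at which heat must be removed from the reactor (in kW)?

Q_out = 5.78 kW

Extent of reaction ξ = 0.380 × 1540 = 585.2 mol/h
Reaction term: ξ·ΔH°_rxn = 585.2 × -23.9 = -13986 kJ/h
Sensible, feed 153→25 °C: -33313 kJ/h
Outlet flows (mol/h): A 954.8, B 585.2
Sensible, products 25→125 °C: 26494 kJ/h
Q = ΔH = -20805 kJ/h = -5.7793 kW
Heat removed = 5.7793 kW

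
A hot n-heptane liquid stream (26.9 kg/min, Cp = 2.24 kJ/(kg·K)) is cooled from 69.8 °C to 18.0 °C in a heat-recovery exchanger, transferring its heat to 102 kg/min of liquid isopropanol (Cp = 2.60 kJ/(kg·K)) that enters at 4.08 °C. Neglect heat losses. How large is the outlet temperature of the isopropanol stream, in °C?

Heat released by hot stream: Q = 26.9 × 2.24 × (69.8 − 18.0) = 3121.3 kJ/min
Energy balance on cold side (adiabatic exchanger): Q = ṁ_c·Cp_c·(T_c,out − T_c,in)
T_c,out = 4.08 + 3121.3/(102 × 2.60) = 15.849 °C

T_c,out = 15.8 °C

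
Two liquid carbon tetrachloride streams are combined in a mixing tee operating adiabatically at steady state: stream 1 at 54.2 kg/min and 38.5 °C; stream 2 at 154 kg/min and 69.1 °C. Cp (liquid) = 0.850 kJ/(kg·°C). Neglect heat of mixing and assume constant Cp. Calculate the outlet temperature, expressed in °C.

Adiabatic, steady state ⇒ Σ ṁᵢCp,ᵢ(T_out − Tᵢ) = 0
T_out = Σ ṁᵢCp,ᵢTᵢ / Σ ṁᵢCp,ᵢ
      = 10819 / 176.97 = 61.134 °C

T_out = 61.1 °C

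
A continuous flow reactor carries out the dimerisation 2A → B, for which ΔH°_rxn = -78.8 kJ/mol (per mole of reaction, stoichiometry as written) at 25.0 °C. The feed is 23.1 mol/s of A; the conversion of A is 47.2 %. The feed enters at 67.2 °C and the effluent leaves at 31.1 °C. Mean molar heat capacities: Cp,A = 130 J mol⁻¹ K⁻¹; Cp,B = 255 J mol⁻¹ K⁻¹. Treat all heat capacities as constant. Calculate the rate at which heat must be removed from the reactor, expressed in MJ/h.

Q_out = 1940 MJ/h

Extent of reaction ξ = 0.472 × 23.1 / 2 = 5.4516 mol/s
Reaction term: ξ·ΔH°_rxn = 5.4516 × -78.8 = -429.59 kJ/s
Sensible, feed 67.2→25 °C: -126.73 kJ/s
Outlet flows (mol/s): A 12.197, B 5.4516
Sensible, products 25→31.1 °C: 18.152 kJ/s
Q = ΔH = -538.16 kJ/s = -538.16 kW
Heat removed = 1937.4 MJ/h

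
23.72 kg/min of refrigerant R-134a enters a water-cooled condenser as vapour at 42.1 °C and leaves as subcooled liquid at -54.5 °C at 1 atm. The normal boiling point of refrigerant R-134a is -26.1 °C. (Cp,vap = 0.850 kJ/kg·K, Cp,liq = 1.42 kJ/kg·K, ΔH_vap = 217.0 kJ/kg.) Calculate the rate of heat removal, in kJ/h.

Q_c = 449000 kJ/h

vapour 42.1→-26.1 °C: -57.97 kJ/kg
condensation at -26.1 °C: -217 kJ/kg
liquid -26.1→-54.5 °C: -40.328 kJ/kg
Δh = -57.97 + -217 + -40.328 = -315.3 kJ/kg
Q = ṁ·Δh = 23.72 kg/min × -315.3 kJ/kg = -7478.9 kJ/min
|Q| = 124.65 kW = 448730 kJ/h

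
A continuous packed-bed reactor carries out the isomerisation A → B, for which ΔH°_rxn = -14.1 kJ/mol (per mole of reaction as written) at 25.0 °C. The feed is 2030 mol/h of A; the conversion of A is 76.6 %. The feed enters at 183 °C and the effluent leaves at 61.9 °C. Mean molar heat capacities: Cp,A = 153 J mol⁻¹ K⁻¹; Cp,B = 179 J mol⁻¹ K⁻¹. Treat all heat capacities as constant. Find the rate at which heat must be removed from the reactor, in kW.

Q_out = 16.1 kW

Extent of reaction ξ = 0.766 × 2030 = 1555 mol/h
Reaction term: ξ·ΔH°_rxn = 1555 × -14.1 = -21925 kJ/h
Sensible, feed 183→25 °C: -49073 kJ/h
Outlet flows (mol/h): A 475.02, B 1555
Sensible, products 25→61.9 °C: 12953 kJ/h
Q = ΔH = -58046 kJ/h = -16.124 kW
Heat removed = 16.124 kW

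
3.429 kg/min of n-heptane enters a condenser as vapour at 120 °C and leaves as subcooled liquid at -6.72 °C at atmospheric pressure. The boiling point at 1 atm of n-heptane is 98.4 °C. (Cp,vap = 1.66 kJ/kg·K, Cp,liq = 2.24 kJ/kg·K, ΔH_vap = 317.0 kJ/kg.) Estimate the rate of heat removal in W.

vapour 120→98.4 °C: -35.856 kJ/kg
condensation at 98.4 °C: -317 kJ/kg
liquid 98.4→-6.72 °C: -235.47 kJ/kg
Δh = -35.856 + -317 + -235.47 = -588.32 kJ/kg
Q = ṁ·Δh = 3.429 kg/min × -588.32 kJ/kg = -2017.4 kJ/min
|Q| = 33.623 kW = 33623 W

Q_c = 33600 W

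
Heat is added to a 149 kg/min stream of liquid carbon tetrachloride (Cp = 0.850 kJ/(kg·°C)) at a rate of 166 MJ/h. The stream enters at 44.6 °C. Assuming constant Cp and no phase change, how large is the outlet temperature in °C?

Q = 166 MJ/h = 2766.7 kJ/min
ΔT = Q/(ṁ·Cp) = 2766.7/(149×0.850) = 21.845 K
T_out = 44.6 + 21.845 = 66.445 °C

T_out = 66.4 °C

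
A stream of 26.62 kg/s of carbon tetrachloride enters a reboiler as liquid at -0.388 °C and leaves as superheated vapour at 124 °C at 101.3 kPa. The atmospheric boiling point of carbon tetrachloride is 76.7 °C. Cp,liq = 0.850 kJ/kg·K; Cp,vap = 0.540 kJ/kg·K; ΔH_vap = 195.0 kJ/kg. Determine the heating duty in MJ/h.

Q = 27400 MJ/h

liquid -0.388→76.7 °C: 65.525 kJ/kg
vaporisation at 76.7 °C: 195 kJ/kg
vapour 76.7→124 °C: 25.542 kJ/kg
Δh = 65.525 + 195 + 25.542 = 286.07 kJ/kg
Q = ṁ·Δh = 26.62 kg/s × 286.07 kJ/kg = 7615.1 kJ/s
|Q| = 7615.1 kW = 27414 MJ/h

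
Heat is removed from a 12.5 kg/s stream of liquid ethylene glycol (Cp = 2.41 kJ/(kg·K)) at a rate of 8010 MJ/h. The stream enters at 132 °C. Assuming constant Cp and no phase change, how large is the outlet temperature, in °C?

Q = 8010 MJ/h = 2225 kJ/s
ΔT = Q/(ṁ·Cp) = 2225/(12.5×2.41) = 73.859 K
T_out = 132 − 73.859 = 58.141 °C

T_out = 58.1 °C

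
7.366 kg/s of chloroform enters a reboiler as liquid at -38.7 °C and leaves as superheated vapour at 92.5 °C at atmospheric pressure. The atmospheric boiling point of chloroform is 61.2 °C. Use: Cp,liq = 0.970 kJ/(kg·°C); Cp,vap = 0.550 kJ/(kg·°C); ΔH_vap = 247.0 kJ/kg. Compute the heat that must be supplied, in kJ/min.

Q = 160000 kJ/min

liquid -38.7→61.2 °C: 96.903 kJ/kg
vaporisation at 61.2 °C: 247 kJ/kg
vapour 61.2→92.5 °C: 17.215 kJ/kg
Δh = 96.903 + 247 + 17.215 = 361.12 kJ/kg
Q = ṁ·Δh = 7.366 kg/s × 361.12 kJ/kg = 2660 kJ/s
|Q| = 2660 kW = 159600 kJ/min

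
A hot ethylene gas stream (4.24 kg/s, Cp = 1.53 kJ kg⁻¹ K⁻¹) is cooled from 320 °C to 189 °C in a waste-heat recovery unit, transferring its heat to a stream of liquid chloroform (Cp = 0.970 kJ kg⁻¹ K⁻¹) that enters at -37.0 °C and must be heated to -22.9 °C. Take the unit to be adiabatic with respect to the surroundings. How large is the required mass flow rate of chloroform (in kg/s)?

Heat released by hot stream: Q = 4.24 × 1.53 × (320 − 189) = 849.82 kJ/s
Energy balance on cold side (adiabatic exchanger): Q = ṁ_c·Cp_c·(T_c,out − T_c,in)
ṁ_c = 849.82 / [0.970 × (-22.9 − -37.0)] = 62.135 kg/s

ṁ_c = 62.1 kg/s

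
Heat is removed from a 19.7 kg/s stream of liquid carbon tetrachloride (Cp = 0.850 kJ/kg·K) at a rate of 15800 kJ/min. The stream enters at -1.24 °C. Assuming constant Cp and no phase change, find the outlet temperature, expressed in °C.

T_out = -17.0 °C

Q = 15800 kJ/min = 263.33 kJ/s
ΔT = Q/(ṁ·Cp) = 263.33/(19.7×0.850) = 15.726 K
T_out = -1.24 − 15.726 = -16.966 °C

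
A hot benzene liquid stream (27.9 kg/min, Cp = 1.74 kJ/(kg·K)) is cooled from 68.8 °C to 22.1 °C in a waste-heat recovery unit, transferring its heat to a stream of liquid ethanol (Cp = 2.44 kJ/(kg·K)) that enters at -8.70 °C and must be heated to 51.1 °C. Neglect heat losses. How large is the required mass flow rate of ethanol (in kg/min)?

Heat released by hot stream: Q = 27.9 × 1.74 × (68.8 − 22.1) = 2267.1 kJ/min
Energy balance on cold side (adiabatic exchanger): Q = ṁ_c·Cp_c·(T_c,out − T_c,in)
ṁ_c = 2267.1 / [2.44 × (51.1 − -8.70)] = 15.537 kg/min

ṁ_c = 15.5 kg/min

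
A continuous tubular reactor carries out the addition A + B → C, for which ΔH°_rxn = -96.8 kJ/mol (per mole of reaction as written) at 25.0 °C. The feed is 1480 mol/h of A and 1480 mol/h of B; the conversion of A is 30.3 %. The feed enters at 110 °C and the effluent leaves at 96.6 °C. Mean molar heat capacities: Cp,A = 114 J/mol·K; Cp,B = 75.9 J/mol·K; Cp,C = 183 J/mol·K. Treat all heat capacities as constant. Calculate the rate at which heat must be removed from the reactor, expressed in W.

Extent of reaction ξ = 0.303 × 1480 = 448.44 mol/h
Reaction term: ξ·ΔH°_rxn = 448.44 × -96.8 = -43409 kJ/h
Sensible, feed 110→25 °C: -23889 kJ/h
Outlet flows (mol/h): A 1031.6, B 1031.6, C 448.44
Sensible, products 25→96.6 °C: 19902 kJ/h
Q = ΔH = -47397 kJ/h = -13.166 kW
Heat removed = 13166 W

Q_out = 13200 W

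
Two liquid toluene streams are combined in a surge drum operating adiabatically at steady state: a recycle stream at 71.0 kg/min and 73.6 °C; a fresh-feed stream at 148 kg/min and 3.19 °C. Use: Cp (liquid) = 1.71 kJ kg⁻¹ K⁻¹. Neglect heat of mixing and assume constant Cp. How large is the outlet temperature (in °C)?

No heat crosses the boundary, so H_out = H_in.
Σ ṁᵢCp,ᵢTᵢ = 71.0×1.71×73.6 + 148×1.71×3.19 = 9743.1
Σ ṁᵢCp,ᵢ = 71.0×1.71 + 148×1.71 = 374.49
T_out = 9743.1 / 374.49 = 26.017 °C

T_out = 26.0 °C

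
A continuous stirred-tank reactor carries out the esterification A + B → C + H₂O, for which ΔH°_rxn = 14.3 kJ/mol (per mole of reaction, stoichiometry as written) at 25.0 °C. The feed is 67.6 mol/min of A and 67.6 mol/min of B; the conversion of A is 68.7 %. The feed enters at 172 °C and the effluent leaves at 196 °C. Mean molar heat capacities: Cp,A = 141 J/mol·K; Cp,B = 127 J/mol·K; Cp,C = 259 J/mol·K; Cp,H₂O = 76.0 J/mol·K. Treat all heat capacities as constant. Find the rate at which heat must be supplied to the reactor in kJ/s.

Q_in = 27.2 kJ/s

Extent of reaction ξ = 0.687 × 67.6 = 46.441 mol/min
Reaction term: ξ·ΔH°_rxn = 46.441 × 14.3 = 664.11 kJ/min
Sensible, feed 172→25 °C: -2663.2 kJ/min
Outlet flows (mol/min): A 21.159, B 21.159, C 46.441, H₂O 46.441
Sensible, products 25→196 °C: 3630 kJ/min
Q = ΔH = 1631 kJ/min = 27.183 kW
Heat supplied = 27.183 kJ/s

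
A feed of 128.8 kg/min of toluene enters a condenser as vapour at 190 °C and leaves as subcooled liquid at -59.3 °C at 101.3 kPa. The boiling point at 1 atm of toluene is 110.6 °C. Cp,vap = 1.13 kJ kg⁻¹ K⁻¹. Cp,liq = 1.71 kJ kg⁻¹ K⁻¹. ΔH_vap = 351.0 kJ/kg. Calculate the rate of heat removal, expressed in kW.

vapour 190→110.6 °C: -89.722 kJ/kg
condensation at 110.6 °C: -351 kJ/kg
liquid 110.6→-59.3 °C: -290.53 kJ/kg
Δh = -89.722 + -351 + -290.53 = -731.25 kJ/kg
Q = ṁ·Δh = 128.8 kg/min × -731.25 kJ/kg = -94185 kJ/min
|Q| = 1569.8 kW

Q_c = 1570 kW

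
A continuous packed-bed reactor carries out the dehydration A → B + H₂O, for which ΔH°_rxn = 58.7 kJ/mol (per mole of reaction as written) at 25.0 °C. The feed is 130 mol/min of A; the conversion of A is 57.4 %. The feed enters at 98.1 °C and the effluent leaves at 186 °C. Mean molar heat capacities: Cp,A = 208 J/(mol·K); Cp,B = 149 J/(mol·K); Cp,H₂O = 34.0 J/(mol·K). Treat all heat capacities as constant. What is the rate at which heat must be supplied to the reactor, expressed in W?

Extent of reaction ξ = 0.574 × 130 = 74.62 mol/min
Reaction term: ξ·ΔH°_rxn = 74.62 × 58.7 = 4380.2 kJ/min
Sensible, feed 98.1→25 °C: -1976.6 kJ/min
Outlet flows (mol/min): A 55.38, B 74.62, H₂O 74.62
Sensible, products 25→186 °C: 4053.1 kJ/min
Q = ΔH = 6456.7 kJ/min = 107.61 kW
Heat supplied = 107610 W

Q_in = 108000 W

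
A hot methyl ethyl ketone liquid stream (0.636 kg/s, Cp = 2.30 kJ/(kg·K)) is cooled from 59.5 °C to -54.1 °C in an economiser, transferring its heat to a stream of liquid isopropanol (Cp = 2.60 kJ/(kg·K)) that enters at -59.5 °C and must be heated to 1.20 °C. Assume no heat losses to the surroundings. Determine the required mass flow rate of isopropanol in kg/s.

Heat released by hot stream: Q = 0.636 × 2.30 × (59.5 − -54.1) = 166.17 kJ/s
Energy balance on cold side (adiabatic exchanger): Q = ṁ_c·Cp_c·(T_c,out − T_c,in)
ṁ_c = 166.17 / [2.60 × (1.20 − -59.5)] = 1.0529 kg/s

ṁ_c = 1.05 kg/s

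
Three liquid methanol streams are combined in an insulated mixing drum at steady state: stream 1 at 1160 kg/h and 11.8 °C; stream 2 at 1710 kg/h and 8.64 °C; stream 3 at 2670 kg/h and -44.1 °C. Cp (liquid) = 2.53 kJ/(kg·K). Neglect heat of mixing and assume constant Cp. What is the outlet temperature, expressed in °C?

T_out = -16.1 °C

No heat crosses the boundary, so H_out = H_in.
T_out = Σ ṁᵢCp,ᵢTᵢ / Σ ṁᵢCp,ᵢ
      = -225890 / 14016 = -16.116 °C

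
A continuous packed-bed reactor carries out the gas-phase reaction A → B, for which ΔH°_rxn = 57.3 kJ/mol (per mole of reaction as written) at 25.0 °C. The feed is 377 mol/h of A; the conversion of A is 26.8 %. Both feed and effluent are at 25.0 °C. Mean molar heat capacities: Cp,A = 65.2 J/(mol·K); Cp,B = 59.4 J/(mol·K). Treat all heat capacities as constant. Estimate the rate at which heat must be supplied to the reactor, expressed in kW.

Extent of reaction ξ = 0.268 × 377 = 101.04 mol/h
Reaction term: ξ·ΔH°_rxn = 101.04 × 57.3 = 5789.4 kJ/h
Q = ΔH = 5789.4 kJ/h = 1.6082 kW
Heat supplied = 1.6082 kW

Q_in = 1.61 kW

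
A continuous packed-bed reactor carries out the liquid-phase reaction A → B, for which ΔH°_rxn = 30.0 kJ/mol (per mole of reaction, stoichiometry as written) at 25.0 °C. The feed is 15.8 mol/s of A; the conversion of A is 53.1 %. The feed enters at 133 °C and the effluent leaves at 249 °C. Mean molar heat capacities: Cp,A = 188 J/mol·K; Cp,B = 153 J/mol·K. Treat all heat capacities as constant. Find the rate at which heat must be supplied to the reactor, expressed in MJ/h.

Q_in = 1910 MJ/h

Extent of reaction ξ = 0.531 × 15.8 = 8.3898 mol/s
Reaction term: ξ·ΔH°_rxn = 8.3898 × 30.0 = 251.69 kJ/s
Sensible, feed 133→25 °C: -320.8 kJ/s
Outlet flows (mol/s): A 7.4102, B 8.3898
Sensible, products 25→249 °C: 599.59 kJ/s
Q = ΔH = 530.48 kJ/s = 530.48 kW
Heat supplied = 1909.7 MJ/h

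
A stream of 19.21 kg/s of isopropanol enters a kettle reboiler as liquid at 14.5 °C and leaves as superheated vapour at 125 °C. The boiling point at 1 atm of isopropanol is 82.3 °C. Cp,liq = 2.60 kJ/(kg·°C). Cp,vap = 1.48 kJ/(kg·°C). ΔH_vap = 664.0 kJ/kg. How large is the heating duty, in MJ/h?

Q = 62500 MJ/h

liquid 14.5→82.3 °C: 176.28 kJ/kg
vaporisation at 82.3 °C: 664 kJ/kg
vapour 82.3→125 °C: 63.196 kJ/kg
Δh = 176.28 + 664 + 63.196 = 903.48 kJ/kg
Q = ṁ·Δh = 19.21 kg/s × 903.48 kJ/kg = 17356 kJ/s
|Q| = 17356 kW = 62481 MJ/h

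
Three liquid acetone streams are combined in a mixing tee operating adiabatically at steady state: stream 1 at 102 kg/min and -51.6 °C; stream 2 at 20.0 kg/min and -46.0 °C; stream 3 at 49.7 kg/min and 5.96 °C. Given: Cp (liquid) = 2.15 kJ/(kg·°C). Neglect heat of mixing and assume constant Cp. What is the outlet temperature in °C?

Adiabatic, steady state ⇒ Σ ṁᵢCp,ᵢ(T_out − Tᵢ) = 0
T_out = Σ ṁᵢCp,ᵢTᵢ / Σ ṁᵢCp,ᵢ
      = -12657 / 369.15 = -34.286 °C

T_out = -34.3 °C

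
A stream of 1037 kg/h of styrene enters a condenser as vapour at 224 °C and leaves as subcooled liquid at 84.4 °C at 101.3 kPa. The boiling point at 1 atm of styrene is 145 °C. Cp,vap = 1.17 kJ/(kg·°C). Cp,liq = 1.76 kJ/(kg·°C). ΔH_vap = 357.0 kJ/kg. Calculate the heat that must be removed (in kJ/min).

Q_c = 9610 kJ/min

vapour 224→145 °C: -92.43 kJ/kg
condensation at 145 °C: -357 kJ/kg
liquid 145→84.4 °C: -106.66 kJ/kg
Δh = -92.43 + -357 + -106.66 = -556.09 kJ/kg
Q = ṁ·Δh = 1037 kg/h × -556.09 kJ/kg = -576660 kJ/h
|Q| = 160.18 kW = 9611 kJ/min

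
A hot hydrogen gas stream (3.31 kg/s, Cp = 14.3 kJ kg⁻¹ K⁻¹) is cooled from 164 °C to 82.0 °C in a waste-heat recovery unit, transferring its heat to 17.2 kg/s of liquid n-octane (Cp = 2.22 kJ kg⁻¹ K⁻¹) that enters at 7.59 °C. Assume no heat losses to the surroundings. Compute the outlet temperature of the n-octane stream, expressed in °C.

T_c,out = 109 °C

Heat released by hot stream: Q = 3.31 × 14.3 × (164 − 82.0) = 3881.3 kJ/s
Energy balance on cold side (adiabatic exchanger): Q = ṁ_c·Cp_c·(T_c,out − T_c,in)
T_c,out = 7.59 + 3881.3/(17.2 × 2.22) = 109.24 °C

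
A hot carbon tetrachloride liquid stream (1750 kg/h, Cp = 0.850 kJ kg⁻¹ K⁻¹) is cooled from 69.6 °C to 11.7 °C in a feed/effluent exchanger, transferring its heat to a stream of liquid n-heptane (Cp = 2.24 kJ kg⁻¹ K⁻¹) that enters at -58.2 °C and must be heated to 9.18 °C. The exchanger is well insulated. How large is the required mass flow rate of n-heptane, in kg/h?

ṁ_c = 571 kg/h

Heat released by hot stream: Q = 1750 × 0.850 × (69.6 − 11.7) = 86126 kJ/h
Energy balance on cold side (adiabatic exchanger): Q = ṁ_c·Cp_c·(T_c,out − T_c,in)
ṁ_c = 86126 / [2.24 × (9.18 − -58.2)] = 570.63 kg/h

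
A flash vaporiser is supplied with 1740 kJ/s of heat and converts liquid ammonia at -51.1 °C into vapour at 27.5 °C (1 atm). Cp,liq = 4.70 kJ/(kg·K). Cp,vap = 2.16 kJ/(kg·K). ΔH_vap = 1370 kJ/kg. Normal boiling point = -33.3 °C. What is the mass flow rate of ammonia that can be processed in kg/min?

Δh = 4.70×(-33.3−-51.1) + 1370 + 2.16×(27.5−-33.3) = 1585 kJ/kg
Q = 1740 kJ/s = 1740 kJ/s = 104400 kJ/min
ṁ = Q/Δh = 104400 / 1585 = 65.868 kg/min

ṁ = 65.9 kg/min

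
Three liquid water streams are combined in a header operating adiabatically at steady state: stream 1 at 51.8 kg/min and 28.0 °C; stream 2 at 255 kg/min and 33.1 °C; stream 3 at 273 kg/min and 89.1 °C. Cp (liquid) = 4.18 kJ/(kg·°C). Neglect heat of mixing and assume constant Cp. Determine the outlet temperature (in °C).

T_out = 59.0 °C

Energy balance with Q = 0: Σ ṁᵢCp,ᵢ(T_out − Tᵢ) = 0
Σ ṁᵢCp,ᵢTᵢ = 51.8×4.18×28.0 + 255×4.18×33.1 + 273×4.18×89.1 = 143020
Σ ṁᵢCp,ᵢ = 51.8×4.18 + 255×4.18 + 273×4.18 = 2423.6
T_out = 143020 / 2423.6 = 59.012 °C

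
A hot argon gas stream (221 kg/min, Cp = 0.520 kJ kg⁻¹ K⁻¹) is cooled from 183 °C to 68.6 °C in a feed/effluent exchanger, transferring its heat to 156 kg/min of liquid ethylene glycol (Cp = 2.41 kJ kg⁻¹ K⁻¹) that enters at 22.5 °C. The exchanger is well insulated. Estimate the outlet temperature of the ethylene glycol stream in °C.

T_c,out = 57.5 °C

Heat released by hot stream: Q = 221 × 0.520 × (183 − 68.6) = 13147 kJ/min
Energy balance on cold side (adiabatic exchanger): Q = ṁ_c·Cp_c·(T_c,out − T_c,in)
T_c,out = 22.5 + 13147/(156 × 2.41) = 57.469 °C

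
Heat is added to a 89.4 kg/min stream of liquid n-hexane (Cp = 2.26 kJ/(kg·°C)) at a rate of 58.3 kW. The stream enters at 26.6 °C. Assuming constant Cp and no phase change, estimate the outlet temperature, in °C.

Q = 58.3 kW = 3498 kJ/min
ΔT = Q/(ṁ·Cp) = 3498/(89.4×2.26) = 17.313 K
T_out = 26.6 + 17.313 = 43.913 °C

T_out = 43.9 °C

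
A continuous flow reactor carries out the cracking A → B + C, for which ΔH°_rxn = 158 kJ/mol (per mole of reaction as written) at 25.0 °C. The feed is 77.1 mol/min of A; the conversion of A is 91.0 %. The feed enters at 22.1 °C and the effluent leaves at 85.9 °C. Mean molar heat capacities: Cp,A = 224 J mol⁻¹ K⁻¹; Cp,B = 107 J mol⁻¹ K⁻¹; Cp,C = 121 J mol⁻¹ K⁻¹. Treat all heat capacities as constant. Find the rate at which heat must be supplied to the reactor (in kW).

Extent of reaction ξ = 0.910 × 77.1 = 70.161 mol/min
Reaction term: ξ·ΔH°_rxn = 70.161 × 158 = 11085 kJ/min
Sensible, feed 22.1→25 °C: 50.084 kJ/min
Outlet flows (mol/min): A 6.939, B 70.161, C 70.161
Sensible, products 25→85.9 °C: 1068.9 kJ/min
Q = ΔH = 12204 kJ/min = 203.41 kW
Heat supplied = 203.41 kW

Q_in = 203 kW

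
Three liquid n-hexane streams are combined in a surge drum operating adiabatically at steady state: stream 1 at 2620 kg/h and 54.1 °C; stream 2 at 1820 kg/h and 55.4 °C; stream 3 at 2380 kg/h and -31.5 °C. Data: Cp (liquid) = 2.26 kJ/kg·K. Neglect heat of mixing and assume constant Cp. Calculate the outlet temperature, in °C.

No heat crosses the boundary, so H_out = H_in.
T_out = Σ ṁᵢCp,ᵢTᵢ / Σ ṁᵢCp,ᵢ
      = 378780 / 15413 = 24.575 °C

T_out = 24.6 °C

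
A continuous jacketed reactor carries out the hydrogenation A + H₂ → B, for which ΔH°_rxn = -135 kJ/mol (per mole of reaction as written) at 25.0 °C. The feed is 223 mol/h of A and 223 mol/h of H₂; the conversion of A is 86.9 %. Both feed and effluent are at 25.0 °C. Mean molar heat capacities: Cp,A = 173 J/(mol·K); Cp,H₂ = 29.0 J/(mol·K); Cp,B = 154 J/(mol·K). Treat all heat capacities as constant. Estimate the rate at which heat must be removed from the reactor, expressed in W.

Q_out = 7270 W

Extent of reaction ξ = 0.869 × 223 = 193.79 mol/h
Reaction term: ξ·ΔH°_rxn = 193.79 × -135 = -26161 kJ/h
Q = ΔH = -26161 kJ/h = -7.267 kW
Heat removed = 7267 W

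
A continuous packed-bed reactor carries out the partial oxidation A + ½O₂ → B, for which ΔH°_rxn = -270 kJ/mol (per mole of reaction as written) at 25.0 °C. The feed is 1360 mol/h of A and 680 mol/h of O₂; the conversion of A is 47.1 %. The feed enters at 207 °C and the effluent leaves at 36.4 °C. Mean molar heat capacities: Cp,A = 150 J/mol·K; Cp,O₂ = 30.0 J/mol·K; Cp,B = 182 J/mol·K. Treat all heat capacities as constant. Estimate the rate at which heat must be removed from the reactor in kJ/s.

Q_out = 58.6 kJ/s

Extent of reaction ξ = 0.471 × 1360 = 640.56 mol/h
Reaction term: ξ·ΔH°_rxn = 640.56 × -270 = -172950 kJ/h
Sensible, feed 207→25 °C: -40841 kJ/h
Outlet flows (mol/h): A 719.44, O₂ 359.72, B 640.56
Sensible, products 25→36.4 °C: 2682.3 kJ/h
Q = ΔH = -211110 kJ/h = -58.642 kW
Heat removed = 58.642 kJ/s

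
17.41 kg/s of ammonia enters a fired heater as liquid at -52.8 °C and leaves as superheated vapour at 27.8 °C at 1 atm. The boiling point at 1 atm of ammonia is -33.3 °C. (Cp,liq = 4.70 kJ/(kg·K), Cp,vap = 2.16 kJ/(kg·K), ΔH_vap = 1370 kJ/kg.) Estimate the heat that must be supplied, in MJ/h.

liquid -52.8→-33.3 °C: 91.65 kJ/kg
vaporisation at -33.3 °C: 1370 kJ/kg
vapour -33.3→27.8 °C: 131.98 kJ/kg
Δh = 91.65 + 1370 + 131.98 = 1593.6 kJ/kg
Q = ṁ·Δh = 17.41 kg/s × 1593.6 kJ/kg = 27745 kJ/s
|Q| = 27745 kW = 99882 MJ/h

Q = 99900 MJ/h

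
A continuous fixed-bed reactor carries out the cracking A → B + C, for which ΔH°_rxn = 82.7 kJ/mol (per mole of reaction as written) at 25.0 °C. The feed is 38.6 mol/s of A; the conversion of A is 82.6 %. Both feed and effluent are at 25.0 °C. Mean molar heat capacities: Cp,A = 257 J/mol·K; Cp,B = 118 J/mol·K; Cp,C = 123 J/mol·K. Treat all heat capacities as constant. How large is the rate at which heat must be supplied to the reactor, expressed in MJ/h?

Extent of reaction ξ = 0.826 × 38.6 = 31.884 mol/s
Reaction term: ξ·ΔH°_rxn = 31.884 × 82.7 = 2636.8 kJ/s
Q = ΔH = 2636.8 kJ/s = 2636.8 kW
Heat supplied = 9492.4 MJ/h

Q_in = 9490 MJ/h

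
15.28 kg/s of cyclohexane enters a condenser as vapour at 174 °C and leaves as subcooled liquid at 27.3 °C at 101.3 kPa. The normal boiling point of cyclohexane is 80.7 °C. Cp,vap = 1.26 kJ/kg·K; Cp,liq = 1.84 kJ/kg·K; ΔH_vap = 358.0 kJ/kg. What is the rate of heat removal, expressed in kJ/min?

Q_c = 526000 kJ/min

vapour 174→80.7 °C: -117.56 kJ/kg
condensation at 80.7 °C: -358 kJ/kg
liquid 80.7→27.3 °C: -98.256 kJ/kg
Δh = -117.56 + -358 + -98.256 = -573.81 kJ/kg
Q = ṁ·Δh = 15.28 kg/s × -573.81 kJ/kg = -8767.9 kJ/s
|Q| = 8767.9 kW = 526070 kJ/min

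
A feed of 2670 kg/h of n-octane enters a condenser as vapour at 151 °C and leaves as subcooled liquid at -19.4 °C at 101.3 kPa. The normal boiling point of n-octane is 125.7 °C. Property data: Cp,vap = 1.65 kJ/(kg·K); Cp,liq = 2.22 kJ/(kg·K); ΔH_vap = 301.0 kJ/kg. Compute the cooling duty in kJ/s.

Q_c = 493 kJ/s

vapour 151→125.7 °C: -41.745 kJ/kg
condensation at 125.7 °C: -301 kJ/kg
liquid 125.7→-19.4 °C: -322.12 kJ/kg
Δh = -41.745 + -301 + -322.12 = -664.87 kJ/kg
Q = ṁ·Δh = 2670 kg/h × -664.87 kJ/kg = -1.7752e+06 kJ/h
|Q| = 493.11 kW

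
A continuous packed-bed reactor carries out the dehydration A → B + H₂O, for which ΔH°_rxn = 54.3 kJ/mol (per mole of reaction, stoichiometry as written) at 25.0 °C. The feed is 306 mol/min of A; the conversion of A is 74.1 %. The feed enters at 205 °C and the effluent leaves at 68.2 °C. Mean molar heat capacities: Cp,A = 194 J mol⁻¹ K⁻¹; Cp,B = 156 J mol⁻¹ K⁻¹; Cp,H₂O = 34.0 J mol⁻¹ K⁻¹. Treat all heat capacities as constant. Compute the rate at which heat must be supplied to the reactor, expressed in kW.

Extent of reaction ξ = 0.741 × 306 = 226.75 mol/min
Reaction term: ξ·ΔH°_rxn = 226.75 × 54.3 = 12312 kJ/min
Sensible, feed 205→25 °C: -10686 kJ/min
Outlet flows (mol/min): A 79.254, B 226.75, H₂O 226.75
Sensible, products 25→68.2 °C: 2525.3 kJ/min
Q = ΔH = 4152.1 kJ/min = 69.202 kW
Heat supplied = 69.202 kW

Q_in = 69.2 kW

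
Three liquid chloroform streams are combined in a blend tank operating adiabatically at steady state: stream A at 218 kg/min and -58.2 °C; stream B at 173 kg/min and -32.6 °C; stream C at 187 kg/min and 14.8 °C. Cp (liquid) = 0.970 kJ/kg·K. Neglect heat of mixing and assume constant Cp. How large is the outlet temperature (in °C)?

T_out = -26.9 °C

Energy balance with Q = 0: Σ ṁᵢCp,ᵢ(T_out − Tᵢ) = 0
Σ ṁᵢCp,ᵢTᵢ = 218×0.970×-58.2 + 173×0.970×-32.6 + 187×0.970×14.8 = -15093
Σ ṁᵢCp,ᵢ = 218×0.970 + 173×0.970 + 187×0.970 = 560.66
T_out = -15093 / 560.66 = -26.92 °C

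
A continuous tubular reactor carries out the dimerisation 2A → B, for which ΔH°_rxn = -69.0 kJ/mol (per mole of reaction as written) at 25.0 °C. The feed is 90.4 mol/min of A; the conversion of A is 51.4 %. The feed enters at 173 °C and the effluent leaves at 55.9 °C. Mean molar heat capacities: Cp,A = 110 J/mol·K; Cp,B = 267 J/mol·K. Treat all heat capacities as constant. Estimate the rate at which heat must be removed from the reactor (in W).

Extent of reaction ξ = 0.514 × 90.4 / 2 = 23.233 mol/min
Reaction term: ξ·ΔH°_rxn = 23.233 × -69.0 = -1603.1 kJ/min
Sensible, feed 173→25 °C: -1471.7 kJ/min
Outlet flows (mol/min): A 43.934, B 23.233
Sensible, products 25→55.9 °C: 341.01 kJ/min
Q = ΔH = -2733.8 kJ/min = -45.563 kW
Heat removed = 45563 W

Q_out = 45600 W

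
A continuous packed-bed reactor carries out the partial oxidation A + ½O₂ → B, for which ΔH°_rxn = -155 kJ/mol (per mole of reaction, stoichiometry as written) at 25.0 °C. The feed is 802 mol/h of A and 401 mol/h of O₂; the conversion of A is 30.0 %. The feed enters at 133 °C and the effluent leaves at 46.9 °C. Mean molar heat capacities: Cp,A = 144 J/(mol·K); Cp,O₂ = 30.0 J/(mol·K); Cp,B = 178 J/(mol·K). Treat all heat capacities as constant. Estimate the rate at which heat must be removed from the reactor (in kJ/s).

Extent of reaction ξ = 0.300 × 802 = 240.6 mol/h
Reaction term: ξ·ΔH°_rxn = 240.6 × -155 = -37293 kJ/h
Sensible, feed 133→25 °C: -13772 kJ/h
Outlet flows (mol/h): A 561.4, O₂ 280.7, B 240.6
Sensible, products 25→46.9 °C: 2892.8 kJ/h
Q = ΔH = -48172 kJ/h = -13.381 kW
Heat removed = 13.381 kJ/s

Q_out = 13.4 kJ/s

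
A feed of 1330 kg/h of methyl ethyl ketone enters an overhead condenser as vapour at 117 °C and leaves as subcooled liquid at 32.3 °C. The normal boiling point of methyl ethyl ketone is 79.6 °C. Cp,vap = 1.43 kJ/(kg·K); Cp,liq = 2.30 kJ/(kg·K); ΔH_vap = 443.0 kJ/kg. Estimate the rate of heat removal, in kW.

vapour 117→79.6 °C: -53.482 kJ/kg
condensation at 79.6 °C: -443 kJ/kg
liquid 79.6→32.3 °C: -108.79 kJ/kg
Δh = -53.482 + -443 + -108.79 = -605.27 kJ/kg
Q = ṁ·Δh = 1330 kg/h × -605.27 kJ/kg = -805010 kJ/h
|Q| = 223.61 kW

Q_c = 224 kW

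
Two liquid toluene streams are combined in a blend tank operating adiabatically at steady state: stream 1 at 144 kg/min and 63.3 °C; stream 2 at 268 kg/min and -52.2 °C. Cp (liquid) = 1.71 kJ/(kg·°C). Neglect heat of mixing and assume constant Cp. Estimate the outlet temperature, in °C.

Adiabatic, steady state ⇒ Σ ṁᵢCp,ᵢ(T_out − Tᵢ) = 0
Σ ṁᵢCp,ᵢTᵢ = 144×1.71×63.3 + 268×1.71×-52.2 = -8335.2
Σ ṁᵢCp,ᵢ = 144×1.71 + 268×1.71 = 704.52
T_out = -8335.2 / 704.52 = -11.831 °C

T_out = -11.8 °C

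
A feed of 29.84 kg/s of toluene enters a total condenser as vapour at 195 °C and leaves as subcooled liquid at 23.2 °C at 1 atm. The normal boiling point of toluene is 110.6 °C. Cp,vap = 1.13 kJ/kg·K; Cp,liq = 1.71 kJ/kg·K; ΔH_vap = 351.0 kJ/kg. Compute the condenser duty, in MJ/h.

vapour 195→110.6 °C: -95.372 kJ/kg
condensation at 110.6 °C: -351 kJ/kg
liquid 110.6→23.2 °C: -149.45 kJ/kg
Δh = -95.372 + -351 + -149.45 = -595.83 kJ/kg
Q = ṁ·Δh = 29.84 kg/s × -595.83 kJ/kg = -17779 kJ/s
|Q| = 17779 kW = 64006 MJ/h

Q_c = 64000 MJ/h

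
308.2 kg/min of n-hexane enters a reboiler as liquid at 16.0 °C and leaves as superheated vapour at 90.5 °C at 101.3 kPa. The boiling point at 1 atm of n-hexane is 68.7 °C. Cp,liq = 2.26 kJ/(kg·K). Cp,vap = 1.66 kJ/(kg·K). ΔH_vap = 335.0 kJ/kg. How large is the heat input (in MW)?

Q = 2.52 MW

liquid 16.0→68.7 °C: 119.1 kJ/kg
vaporisation at 68.7 °C: 335 kJ/kg
vapour 68.7→90.5 °C: 36.188 kJ/kg
Δh = 119.1 + 335 + 36.188 = 490.29 kJ/kg
Q = ṁ·Δh = 308.2 kg/min × 490.29 kJ/kg = 151110 kJ/min
|Q| = 2518.5 kW = 2.5185 MW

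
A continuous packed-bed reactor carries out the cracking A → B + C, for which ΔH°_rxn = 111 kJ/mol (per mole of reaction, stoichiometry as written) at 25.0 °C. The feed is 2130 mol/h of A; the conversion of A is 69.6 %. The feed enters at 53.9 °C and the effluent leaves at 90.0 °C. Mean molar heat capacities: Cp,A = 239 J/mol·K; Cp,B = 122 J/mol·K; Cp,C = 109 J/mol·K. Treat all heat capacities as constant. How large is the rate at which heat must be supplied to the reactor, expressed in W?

Extent of reaction ξ = 0.696 × 2130 = 1482.5 mol/h
Reaction term: ξ·ΔH°_rxn = 1482.5 × 111 = 164560 kJ/h
Sensible, feed 53.9→25 °C: -14712 kJ/h
Outlet flows (mol/h): A 647.52, B 1482.5, C 1482.5
Sensible, products 25→90.0 °C: 32319 kJ/h
Q = ΔH = 182160 kJ/h = 50.601 kW
Heat supplied = 50601 W

Q_in = 50600 W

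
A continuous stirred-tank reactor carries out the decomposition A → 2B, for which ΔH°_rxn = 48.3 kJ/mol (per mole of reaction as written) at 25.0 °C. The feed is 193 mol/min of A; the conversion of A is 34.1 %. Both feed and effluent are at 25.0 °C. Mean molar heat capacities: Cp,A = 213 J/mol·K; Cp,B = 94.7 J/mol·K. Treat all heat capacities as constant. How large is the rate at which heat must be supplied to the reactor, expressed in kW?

Q_in = 53.0 kW

Extent of reaction ξ = 0.341 × 193 = 65.813 mol/min
Reaction term: ξ·ΔH°_rxn = 65.813 × 48.3 = 3178.8 kJ/min
Q = ΔH = 3178.8 kJ/min = 52.979 kW
Heat supplied = 52.979 kW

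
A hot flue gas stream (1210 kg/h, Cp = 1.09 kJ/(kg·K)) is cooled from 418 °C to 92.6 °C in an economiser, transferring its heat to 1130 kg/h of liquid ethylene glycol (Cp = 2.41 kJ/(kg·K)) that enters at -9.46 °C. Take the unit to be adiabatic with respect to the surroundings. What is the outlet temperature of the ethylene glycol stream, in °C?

Heat released by hot stream: Q = 1210 × 1.09 × (418 − 92.6) = 429170 kJ/h
Energy balance on cold side (adiabatic exchanger): Q = ṁ_c·Cp_c·(T_c,out − T_c,in)
T_c,out = -9.46 + 429170/(1130 × 2.41) = 148.13 °C

T_c,out = 148 °C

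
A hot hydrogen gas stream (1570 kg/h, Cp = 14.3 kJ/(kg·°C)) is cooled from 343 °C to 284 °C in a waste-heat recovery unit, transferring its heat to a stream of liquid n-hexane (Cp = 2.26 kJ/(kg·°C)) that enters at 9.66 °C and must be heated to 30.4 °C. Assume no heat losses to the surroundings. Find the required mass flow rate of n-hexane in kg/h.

Heat released by hot stream: Q = 1570 × 14.3 × (343 − 284) = 1.3246e+06 kJ/h
Energy balance on cold side (adiabatic exchanger): Q = ṁ_c·Cp_c·(T_c,out − T_c,in)
ṁ_c = 1.3246e+06 / [2.26 × (30.4 − 9.66)] = 28260 kg/h

ṁ_c = 28300 kg/h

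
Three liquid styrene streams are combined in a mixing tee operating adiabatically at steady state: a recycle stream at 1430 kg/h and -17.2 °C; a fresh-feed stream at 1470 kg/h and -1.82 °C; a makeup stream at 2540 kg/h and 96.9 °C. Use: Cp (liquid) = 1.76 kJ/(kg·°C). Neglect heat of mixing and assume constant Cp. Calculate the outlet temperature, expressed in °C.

T_out = 40.2 °C

Adiabatic, steady state ⇒ Σ ṁᵢCp,ᵢ(T_out − Tᵢ) = 0
T_out = Σ ṁᵢCp,ᵢTᵢ / Σ ṁᵢCp,ᵢ
      = 385180 / 9574.4 = 40.231 °C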